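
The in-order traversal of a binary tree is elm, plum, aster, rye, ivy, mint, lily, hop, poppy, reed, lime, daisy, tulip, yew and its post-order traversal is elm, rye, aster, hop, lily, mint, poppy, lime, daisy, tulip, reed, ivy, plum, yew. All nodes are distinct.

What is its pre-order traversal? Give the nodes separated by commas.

The last element of post-order is the root; it splits in-order into left and right subtrees.
Root yew: left subtree has 13 nodes {elm, plum, aster, rye, ivy, mint, lily, hop, poppy, reed, lime, daisy, tulip}, right has 0 { }.
  Root plum: left subtree has 1 node {elm}, right has 11 {aster, rye, ivy, mint, lily, hop, poppy, reed, lime, daisy, tulip}.
    Root ivy: left subtree has 2 nodes {aster, rye}, right has 8 {mint, lily, hop, poppy, reed, lime, daisy, tulip}.
      Root aster: left subtree has 0 nodes { }, right has 1 {rye}.
      Root reed: left subtree has 4 nodes {mint, lily, hop, poppy}, right has 3 {lime, daisy, tulip}.
        Root poppy: left subtree has 3 nodes {mint, lily, hop}, right has 0 { }.
          Root mint: left subtree has 0 nodes { }, right has 2 {lily, hop}.
            Root lily: left subtree has 0 nodes { }, right has 1 {hop}.
        Root tulip: left subtree has 2 nodes {lime, daisy}, right has 0 { }.
          Root daisy: left subtree has 1 node {lime}, right has 0 { }.

yew, plum, elm, ivy, aster, rye, reed, poppy, mint, lily, hop, tulip, daisy, lime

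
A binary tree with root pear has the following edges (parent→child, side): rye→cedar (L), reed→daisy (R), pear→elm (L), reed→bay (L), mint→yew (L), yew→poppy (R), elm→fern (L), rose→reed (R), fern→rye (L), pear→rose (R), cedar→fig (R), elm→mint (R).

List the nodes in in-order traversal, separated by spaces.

cedar fig rye fern elm yew poppy mint pear rose bay reed daisy

In-order visits the left subtree, then the node, then the right subtree.
At pear: go left to elm.
  At elm: go left to fern.
    At fern: go left to rye.
      At rye: go left to cedar.
        At cedar: no left child.
        Visit cedar.
        At cedar: go right to fig.
          fig is a leaf — visit fig.
      Visit rye.
      At rye: no right child.
    Visit fern.
    At fern: no right child.
  Visit elm.
  At elm: go right to mint.
    At mint: go left to yew.
      At yew: no left child.
      Visit yew.
      At yew: go right to poppy.
        poppy is a leaf — visit poppy.
    Visit mint.
    At mint: no right child.
Visit pear.
At pear: go right to rose.
  At rose: no left child.
  Visit rose.
  At rose: go right to reed.
    At reed: go left to bay.
      bay is a leaf — visit bay.
    Visit reed.
    At reed: go right to daisy.
      daisy is a leaf — visit daisy.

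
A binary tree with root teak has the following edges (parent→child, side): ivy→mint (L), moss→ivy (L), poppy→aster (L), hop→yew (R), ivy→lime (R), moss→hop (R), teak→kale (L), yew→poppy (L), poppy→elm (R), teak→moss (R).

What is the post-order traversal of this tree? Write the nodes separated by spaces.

kale mint lime ivy aster elm poppy yew hop moss teak

Post-order visits the left subtree, then the right subtree, then the node.
At teak: go left to kale.
  kale is a leaf — visit kale.
At teak: go right to moss.
  At moss: go left to ivy.
    At ivy: go left to mint.
      mint is a leaf — visit mint.
    At ivy: go right to lime.
      lime is a leaf — visit lime.
    Visit ivy.
  At moss: go right to hop.
    At hop: no left child.
    At hop: go right to yew.
      At yew: go left to poppy.
        At poppy: go left to aster.
          aster is a leaf — visit aster.
        At poppy: go right to elm.
          elm is a leaf — visit elm.
        Visit poppy.
      At yew: no right child.
      Visit yew.
    Visit hop.
  Visit moss.
Visit teak.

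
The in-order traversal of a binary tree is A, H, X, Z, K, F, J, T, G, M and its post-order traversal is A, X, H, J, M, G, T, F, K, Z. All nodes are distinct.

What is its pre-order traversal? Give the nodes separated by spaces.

The last element of post-order is the root; it splits in-order into left and right subtrees.
Root Z: left subtree has 3 nodes {A, H, X}, right has 6 {K, F, J, T, G, M}.
  Root H: left subtree has 1 node {A}, right has 1 {X}.
  Root K: left subtree has 0 nodes { }, right has 5 {F, J, T, G, M}.
    Root F: left subtree has 0 nodes { }, right has 4 {J, T, G, M}.
      Root T: left subtree has 1 node {J}, right has 2 {G, M}.
        Root G: left subtree has 0 nodes { }, right has 1 {M}.

Z H A X K F T J G M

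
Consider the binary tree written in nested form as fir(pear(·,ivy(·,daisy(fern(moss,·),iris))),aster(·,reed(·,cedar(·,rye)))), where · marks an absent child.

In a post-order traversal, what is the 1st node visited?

moss

Post-order visits the left subtree, then the right subtree, then the node.
At fir: go left to pear.
  At pear: no left child.
  At pear: go right to ivy.
    At ivy: no left child.
    At ivy: go right to daisy.
      At daisy: go left to fern.
        At fern: go left to moss.
          moss is a leaf — visit moss.
        At fern: no right child.
        Visit fern.
      At daisy: go right to iris.
        iris is a leaf — visit iris.
      Visit daisy.
    Visit ivy.
  Visit pear.
At fir: go right to aster.
  At aster: no left child.
  At aster: go right to reed.
    At reed: no left child.
    At reed: go right to cedar.
      At cedar: no left child.
      At cedar: go right to rye.
        rye is a leaf — visit rye.
      Visit cedar.
    Visit reed.
  Visit aster.
Visit fir.
Full post-order sequence: moss, fern, iris, daisy, ivy, pear, rye, cedar, reed, aster, fir.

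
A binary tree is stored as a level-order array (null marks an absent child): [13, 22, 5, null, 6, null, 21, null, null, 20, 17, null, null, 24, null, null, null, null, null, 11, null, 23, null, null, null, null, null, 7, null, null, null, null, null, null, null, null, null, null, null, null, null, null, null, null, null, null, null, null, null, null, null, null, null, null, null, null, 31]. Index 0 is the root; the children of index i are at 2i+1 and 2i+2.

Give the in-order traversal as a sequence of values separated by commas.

22, 11, 20, 6, 23, 17, 13, 5, 7, 31, 24, 21

In-order visits the left subtree, then the node, then the right subtree.
At 13: go left to 22.
  At 22: no left child.
  Visit 22.
  At 22: go right to 6.
    At 6: go left to 20.
      At 20: go left to 11.
        11 is a leaf — visit 11.
      Visit 20.
      At 20: no right child.
    Visit 6.
    At 6: go right to 17.
      At 17: go left to 23.
        23 is a leaf — visit 23.
      Visit 17.
      At 17: no right child.
Visit 13.
At 13: go right to 5.
  At 5: no left child.
  Visit 5.
  At 5: go right to 21.
    At 21: go left to 24.
      At 24: go left to 7.
        At 7: no left child.
        Visit 7.
        At 7: go right to 31.
          31 is a leaf — visit 31.
      Visit 24.
      At 24: no right child.
    Visit 21.
    At 21: no right child.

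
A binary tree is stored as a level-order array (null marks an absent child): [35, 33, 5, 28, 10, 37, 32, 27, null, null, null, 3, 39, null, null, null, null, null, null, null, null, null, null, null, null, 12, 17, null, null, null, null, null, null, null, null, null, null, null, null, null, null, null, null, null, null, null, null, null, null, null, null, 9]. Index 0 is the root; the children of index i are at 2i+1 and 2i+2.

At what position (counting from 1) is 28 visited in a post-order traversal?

2

Post-order visits the left subtree, then the right subtree, then the node.
At 35: go left to 33.
  At 33: go left to 28.
    At 28: go left to 27.
      27 is a leaf — visit 27.
    At 28: no right child.
    Visit 28.
  At 33: go right to 10.
    10 is a leaf — visit 10.
  Visit 33.
At 35: go right to 5.
  At 5: go left to 37.
    At 37: go left to 3.
      3 is a leaf — visit 3.
    At 37: go right to 39.
      At 39: go left to 12.
        At 12: go left to 9.
          9 is a leaf — visit 9.
        At 12: no right child.
        Visit 12.
      At 39: go right to 17.
        17 is a leaf — visit 17.
      Visit 39.
    Visit 37.
  At 5: go right to 32.
    32 is a leaf — visit 32.
  Visit 5.
Visit 35.
Full post-order sequence: 27, 28, 10, 33, 3, 9, 12, 17, 39, 37, 32, 5, 35.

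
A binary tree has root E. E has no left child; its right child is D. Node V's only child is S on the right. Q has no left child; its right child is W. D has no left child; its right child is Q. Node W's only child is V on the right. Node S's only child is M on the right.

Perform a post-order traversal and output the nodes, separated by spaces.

M S V W Q D E

Post-order visits the left subtree, then the right subtree, then the node.
At E: no left child.
At E: go right to D.
  At D: no left child.
  At D: go right to Q.
    At Q: no left child.
    At Q: go right to W.
      At W: no left child.
      At W: go right to V.
        At V: no left child.
        At V: go right to S.
          At S: no left child.
          At S: go right to M.
            M is a leaf — visit M.
          Visit S.
        Visit V.
      Visit W.
    Visit Q.
  Visit D.
Visit E.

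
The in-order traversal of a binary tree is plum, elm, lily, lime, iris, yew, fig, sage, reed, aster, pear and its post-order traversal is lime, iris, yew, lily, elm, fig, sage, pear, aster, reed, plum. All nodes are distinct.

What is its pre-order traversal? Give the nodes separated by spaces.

plum reed sage fig elm lily yew iris lime aster pear

The last element of post-order is the root; it splits in-order into left and right subtrees.
Root plum: left subtree has 0 nodes { }, right has 10 {elm, lily, lime, iris, yew, fig, sage, reed, aster, pear}.
  Root reed: left subtree has 7 nodes {elm, lily, lime, iris, yew, fig, sage}, right has 2 {aster, pear}.
    Root sage: left subtree has 6 nodes {elm, lily, lime, iris, yew, fig}, right has 0 { }.
      Root fig: left subtree has 5 nodes {elm, lily, lime, iris, yew}, right has 0 { }.
        Root elm: left subtree has 0 nodes { }, right has 4 {lily, lime, iris, yew}.
          Root lily: left subtree has 0 nodes { }, right has 3 {lime, iris, yew}.
            Root yew: left subtree has 2 nodes {lime, iris}, right has 0 { }.
              Root iris: left subtree has 1 node {lime}, right has 0 { }.
    Root aster: left subtree has 0 nodes { }, right has 1 {pear}.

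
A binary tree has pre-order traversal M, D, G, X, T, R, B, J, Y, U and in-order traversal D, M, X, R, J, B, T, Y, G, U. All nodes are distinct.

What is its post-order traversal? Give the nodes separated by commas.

D, J, B, R, Y, T, X, U, G, M

The first element of pre-order is the root; it splits in-order into left and right subtrees.
Root M: left subtree has 1 node {D}, right has 8 {X, R, J, B, T, Y, G, U}.
  Root G: left subtree has 6 nodes {X, R, J, B, T, Y}, right has 1 {U}.
    Root X: left subtree has 0 nodes { }, right has 5 {R, J, B, T, Y}.
      Root T: left subtree has 3 nodes {R, J, B}, right has 1 {Y}.
        Root R: left subtree has 0 nodes { }, right has 2 {J, B}.
          Root B: left subtree has 1 node {J}, right has 0 { }.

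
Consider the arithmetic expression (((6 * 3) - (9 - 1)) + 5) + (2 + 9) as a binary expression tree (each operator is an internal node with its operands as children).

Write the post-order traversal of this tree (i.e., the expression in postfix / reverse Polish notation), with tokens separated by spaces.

Post-order on an expression tree gives postfix notation: for each operator, emit left operand, right operand, then the operator.

6 3 * 9 1 - - 5 + 2 9 + +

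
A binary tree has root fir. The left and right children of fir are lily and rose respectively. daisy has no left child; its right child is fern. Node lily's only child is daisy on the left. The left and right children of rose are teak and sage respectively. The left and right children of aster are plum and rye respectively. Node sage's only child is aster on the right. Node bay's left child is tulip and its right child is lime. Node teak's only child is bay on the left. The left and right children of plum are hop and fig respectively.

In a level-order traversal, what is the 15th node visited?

fig

Level-order visits nodes level by level from the root, left to right within each level.
Level 0: fir
Level 1: lily, rose
Level 2: daisy, teak, sage
Level 3: fern, bay, aster
Level 4: tulip, lime, plum, rye
Level 5: hop, fig
Full level-order sequence: fir, lily, rose, daisy, teak, sage, fern, bay, aster, tulip, lime, plum, rye, hop, fig.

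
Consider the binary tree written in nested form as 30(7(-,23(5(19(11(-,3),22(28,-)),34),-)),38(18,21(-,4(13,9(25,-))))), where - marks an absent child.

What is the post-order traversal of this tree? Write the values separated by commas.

3, 11, 28, 22, 19, 34, 5, 23, 7, 18, 13, 25, 9, 4, 21, 38, 30

Post-order visits the left subtree, then the right subtree, then the node.
At 30: go left to 7.
  At 7: no left child.
  At 7: go right to 23.
    At 23: go left to 5.
      At 5: go left to 19.
        At 19: go left to 11.
          At 11: no left child.
          At 11: go right to 3.
            3 is a leaf — visit 3.
          Visit 11.
        At 19: go right to 22.
          At 22: go left to 28.
            28 is a leaf — visit 28.
          At 22: no right child.
          Visit 22.
        Visit 19.
      At 5: go right to 34.
        34 is a leaf — visit 34.
      Visit 5.
    At 23: no right child.
    Visit 23.
  Visit 7.
At 30: go right to 38.
  At 38: go left to 18.
    18 is a leaf — visit 18.
  At 38: go right to 21.
    At 21: no left child.
    At 21: go right to 4.
      At 4: go left to 13.
        13 is a leaf — visit 13.
      At 4: go right to 9.
        At 9: go left to 25.
          25 is a leaf — visit 25.
        At 9: no right child.
        Visit 9.
      Visit 4.
    Visit 21.
  Visit 38.
Visit 30.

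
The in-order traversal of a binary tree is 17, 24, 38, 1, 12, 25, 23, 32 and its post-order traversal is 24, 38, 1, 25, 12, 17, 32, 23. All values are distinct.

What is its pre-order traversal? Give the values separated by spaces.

The last element of post-order is the root; it splits in-order into left and right subtrees.
Root 23: left subtree has 6 nodes {17, 24, 38, 1, 12, 25}, right has 1 {32}.
  Root 17: left subtree has 0 nodes { }, right has 5 {24, 38, 1, 12, 25}.
    Root 12: left subtree has 3 nodes {24, 38, 1}, right has 1 {25}.
      Root 1: left subtree has 2 nodes {24, 38}, right has 0 { }.
        Root 38: left subtree has 1 node {24}, right has 0 { }.

23 17 12 1 38 24 25 32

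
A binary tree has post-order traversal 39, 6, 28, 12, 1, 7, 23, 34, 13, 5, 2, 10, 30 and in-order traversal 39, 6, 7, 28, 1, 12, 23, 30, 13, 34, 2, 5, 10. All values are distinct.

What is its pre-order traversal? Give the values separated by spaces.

The last element of post-order is the root; it splits in-order into left and right subtrees.
Root 30: left subtree has 7 nodes {39, 6, 7, 28, 1, 12, 23}, right has 5 {13, 34, 2, 5, 10}.
  Root 23: left subtree has 6 nodes {39, 6, 7, 28, 1, 12}, right has 0 { }.
    Root 7: left subtree has 2 nodes {39, 6}, right has 3 {28, 1, 12}.
      Root 6: left subtree has 1 node {39}, right has 0 { }.
      Root 1: left subtree has 1 node {28}, right has 1 {12}.
  Root 10: left subtree has 4 nodes {13, 34, 2, 5}, right has 0 { }.
    Root 2: left subtree has 2 nodes {13, 34}, right has 1 {5}.
      Root 13: left subtree has 0 nodes { }, right has 1 {34}.

30 23 7 6 39 1 28 12 10 2 13 34 5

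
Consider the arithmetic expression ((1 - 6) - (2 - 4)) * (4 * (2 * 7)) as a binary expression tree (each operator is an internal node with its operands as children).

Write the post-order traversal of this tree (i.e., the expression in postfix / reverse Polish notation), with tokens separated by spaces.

Post-order on an expression tree gives postfix notation: for each operator, emit left operand, right operand, then the operator.

1 6 - 2 4 - - 4 2 7 * * *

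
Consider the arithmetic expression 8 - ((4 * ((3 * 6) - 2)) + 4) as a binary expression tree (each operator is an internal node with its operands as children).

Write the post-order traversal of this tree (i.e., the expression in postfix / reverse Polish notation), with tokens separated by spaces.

Post-order on an expression tree gives postfix notation: for each operator, emit left operand, right operand, then the operator.

8 4 3 6 * 2 - * 4 + -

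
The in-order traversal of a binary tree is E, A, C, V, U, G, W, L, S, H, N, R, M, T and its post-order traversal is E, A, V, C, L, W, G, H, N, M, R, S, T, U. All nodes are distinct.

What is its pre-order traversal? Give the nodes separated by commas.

U, C, A, E, V, T, S, G, W, L, R, N, H, M

The last element of post-order is the root; it splits in-order into left and right subtrees.
Root U: left subtree has 4 nodes {E, A, C, V}, right has 9 {G, W, L, S, H, N, R, M, T}.
  Root C: left subtree has 2 nodes {E, A}, right has 1 {V}.
    Root A: left subtree has 1 node {E}, right has 0 { }.
  Root T: left subtree has 8 nodes {G, W, L, S, H, N, R, M}, right has 0 { }.
    Root S: left subtree has 3 nodes {G, W, L}, right has 4 {H, N, R, M}.
      Root G: left subtree has 0 nodes { }, right has 2 {W, L}.
        Root W: left subtree has 0 nodes { }, right has 1 {L}.
      Root R: left subtree has 2 nodes {H, N}, right has 1 {M}.
        Root N: left subtree has 1 node {H}, right has 0 { }.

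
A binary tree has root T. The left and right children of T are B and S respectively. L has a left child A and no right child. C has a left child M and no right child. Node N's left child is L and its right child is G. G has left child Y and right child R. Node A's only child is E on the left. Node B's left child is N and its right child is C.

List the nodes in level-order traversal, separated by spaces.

Level-order visits nodes level by level from the root, left to right within each level.
Level 0: T
Level 1: B, S
Level 2: N, C
Level 3: L, G, M
Level 4: A, Y, R
Level 5: E

T B S N C L G M A Y R E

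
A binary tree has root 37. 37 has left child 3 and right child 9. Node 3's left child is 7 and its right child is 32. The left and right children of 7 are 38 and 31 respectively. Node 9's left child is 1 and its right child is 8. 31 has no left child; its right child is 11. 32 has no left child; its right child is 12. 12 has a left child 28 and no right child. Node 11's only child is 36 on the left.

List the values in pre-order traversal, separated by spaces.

37 3 7 38 31 11 36 32 12 28 9 1 8

Pre-order visits the node, then its left subtree, then its right subtree.
Visit 37.
At 37: go left to 3.
  Visit 3.
  At 3: go left to 7.
    Visit 7.
    At 7: go left to 38.
      38 is a leaf — visit 38.
    At 7: go right to 31.
      Visit 31.
      At 31: no left child.
      At 31: go right to 11.
        Visit 11.
        At 11: go left to 36.
          36 is a leaf — visit 36.
        At 11: no right child.
  At 3: go right to 32.
    Visit 32.
    At 32: no left child.
    At 32: go right to 12.
      Visit 12.
      At 12: go left to 28.
        28 is a leaf — visit 28.
      At 12: no right child.
At 37: go right to 9.
  Visit 9.
  At 9: go left to 1.
    1 is a leaf — visit 1.
  At 9: go right to 8.
    8 is a leaf — visit 8.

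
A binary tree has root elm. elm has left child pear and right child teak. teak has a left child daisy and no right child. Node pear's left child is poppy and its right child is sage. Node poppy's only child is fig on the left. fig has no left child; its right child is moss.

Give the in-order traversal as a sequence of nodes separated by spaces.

In-order visits the left subtree, then the node, then the right subtree.
At elm: go left to pear.
  At pear: go left to poppy.
    At poppy: go left to fig.
      At fig: no left child.
      Visit fig.
      At fig: go right to moss.
        moss is a leaf — visit moss.
    Visit poppy.
    At poppy: no right child.
  Visit pear.
  At pear: go right to sage.
    sage is a leaf — visit sage.
Visit elm.
At elm: go right to teak.
  At teak: go left to daisy.
    daisy is a leaf — visit daisy.
  Visit teak.
  At teak: no right child.

fig moss poppy pear sage elm daisy teak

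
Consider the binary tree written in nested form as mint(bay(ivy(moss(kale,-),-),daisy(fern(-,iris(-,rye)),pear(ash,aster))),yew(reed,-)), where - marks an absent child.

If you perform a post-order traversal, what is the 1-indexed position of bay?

11

Post-order visits the left subtree, then the right subtree, then the node.
At mint: go left to bay.
  At bay: go left to ivy.
    At ivy: go left to moss.
      At moss: go left to kale.
        kale is a leaf — visit kale.
      At moss: no right child.
      Visit moss.
    At ivy: no right child.
    Visit ivy.
  At bay: go right to daisy.
    At daisy: go left to fern.
      At fern: no left child.
      At fern: go right to iris.
        At iris: no left child.
        At iris: go right to rye.
          rye is a leaf — visit rye.
        Visit iris.
      Visit fern.
    At daisy: go right to pear.
      At pear: go left to ash.
        ash is a leaf — visit ash.
      At pear: go right to aster.
        aster is a leaf — visit aster.
      Visit pear.
    Visit daisy.
  Visit bay.
At mint: go right to yew.
  At yew: go left to reed.
    reed is a leaf — visit reed.
  At yew: no right child.
  Visit yew.
Visit mint.
Full post-order sequence: kale, moss, ivy, rye, iris, fern, ash, aster, pear, daisy, bay, reed, yew, mint.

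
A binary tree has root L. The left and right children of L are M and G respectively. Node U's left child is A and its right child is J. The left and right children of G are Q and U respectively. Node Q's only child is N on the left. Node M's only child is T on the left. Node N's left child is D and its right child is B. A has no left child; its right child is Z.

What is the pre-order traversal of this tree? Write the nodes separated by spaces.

Pre-order visits the node, then its left subtree, then its right subtree.
Visit L.
At L: go left to M.
  Visit M.
  At M: go left to T.
    T is a leaf — visit T.
  At M: no right child.
At L: go right to G.
  Visit G.
  At G: go left to Q.
    Visit Q.
    At Q: go left to N.
      Visit N.
      At N: go left to D.
        D is a leaf — visit D.
      At N: go right to B.
        B is a leaf — visit B.
    At Q: no right child.
  At G: go right to U.
    Visit U.
    At U: go left to A.
      Visit A.
      At A: no left child.
      At A: go right to Z.
        Z is a leaf — visit Z.
    At U: go right to J.
      J is a leaf — visit J.

L M T G Q N D B U A Z J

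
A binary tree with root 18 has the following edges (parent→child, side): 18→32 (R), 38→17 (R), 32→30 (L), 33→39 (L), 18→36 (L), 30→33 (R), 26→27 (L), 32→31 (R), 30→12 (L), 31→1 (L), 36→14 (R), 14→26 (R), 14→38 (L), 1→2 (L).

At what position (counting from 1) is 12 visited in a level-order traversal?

Level-order visits nodes level by level from the root, left to right within each level.
Level 0: 18
Level 1: 36, 32
Level 2: 14, 30, 31
Level 3: 38, 26, 12, 33, 1
Level 4: 17, 27, 39, 2
Full level-order sequence: 18, 36, 32, 14, 30, 31, 38, 26, 12, 33, 1, 17, 27, 39, 2.

9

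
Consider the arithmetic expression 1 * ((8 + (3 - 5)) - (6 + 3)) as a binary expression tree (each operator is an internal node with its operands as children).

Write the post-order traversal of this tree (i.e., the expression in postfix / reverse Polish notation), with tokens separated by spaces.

Post-order on an expression tree gives postfix notation: for each operator, emit left operand, right operand, then the operator.

1 8 3 5 - + 6 3 + - *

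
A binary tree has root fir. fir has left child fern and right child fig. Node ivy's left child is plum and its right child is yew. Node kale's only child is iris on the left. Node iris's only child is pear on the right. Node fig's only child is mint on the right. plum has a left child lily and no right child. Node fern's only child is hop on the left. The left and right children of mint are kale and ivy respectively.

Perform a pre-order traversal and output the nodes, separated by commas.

Pre-order visits the node, then its left subtree, then its right subtree.
Visit fir.
At fir: go left to fern.
  Visit fern.
  At fern: go left to hop.
    hop is a leaf — visit hop.
  At fern: no right child.
At fir: go right to fig.
  Visit fig.
  At fig: no left child.
  At fig: go right to mint.
    Visit mint.
    At mint: go left to kale.
      Visit kale.
      At kale: go left to iris.
        Visit iris.
        At iris: no left child.
        At iris: go right to pear.
          pear is a leaf — visit pear.
      At kale: no right child.
    At mint: go right to ivy.
      Visit ivy.
      At ivy: go left to plum.
        Visit plum.
        At plum: go left to lily.
          lily is a leaf — visit lily.
        At plum: no right child.
      At ivy: go right to yew.
        yew is a leaf — visit yew.

fir, fern, hop, fig, mint, kale, iris, pear, ivy, plum, lily, yew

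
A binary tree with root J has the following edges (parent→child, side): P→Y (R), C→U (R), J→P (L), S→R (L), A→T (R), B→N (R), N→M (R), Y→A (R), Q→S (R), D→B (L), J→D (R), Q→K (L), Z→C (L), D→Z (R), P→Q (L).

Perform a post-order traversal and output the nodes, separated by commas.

K, R, S, Q, T, A, Y, P, M, N, B, U, C, Z, D, J

Post-order visits the left subtree, then the right subtree, then the node.
At J: go left to P.
  At P: go left to Q.
    At Q: go left to K.
      K is a leaf — visit K.
    At Q: go right to S.
      At S: go left to R.
        R is a leaf — visit R.
      At S: no right child.
      Visit S.
    Visit Q.
  At P: go right to Y.
    At Y: no left child.
    At Y: go right to A.
      At A: no left child.
      At A: go right to T.
        T is a leaf — visit T.
      Visit A.
    Visit Y.
  Visit P.
At J: go right to D.
  At D: go left to B.
    At B: no left child.
    At B: go right to N.
      At N: no left child.
      At N: go right to M.
        M is a leaf — visit M.
      Visit N.
    Visit B.
  At D: go right to Z.
    At Z: go left to C.
      At C: no left child.
      At C: go right to U.
        U is a leaf — visit U.
      Visit C.
    At Z: no right child.
    Visit Z.
  Visit D.
Visit J.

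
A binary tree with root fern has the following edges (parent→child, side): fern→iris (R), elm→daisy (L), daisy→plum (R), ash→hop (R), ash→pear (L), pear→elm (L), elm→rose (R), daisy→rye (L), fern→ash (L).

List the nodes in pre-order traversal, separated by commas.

fern, ash, pear, elm, daisy, rye, plum, rose, hop, iris

Pre-order visits the node, then its left subtree, then its right subtree.
Visit fern.
At fern: go left to ash.
  Visit ash.
  At ash: go left to pear.
    Visit pear.
    At pear: go left to elm.
      Visit elm.
      At elm: go left to daisy.
        Visit daisy.
        At daisy: go left to rye.
          rye is a leaf — visit rye.
        At daisy: go right to plum.
          plum is a leaf — visit plum.
      At elm: go right to rose.
        rose is a leaf — visit rose.
    At pear: no right child.
  At ash: go right to hop.
    hop is a leaf — visit hop.
At fern: go right to iris.
  iris is a leaf — visit iris.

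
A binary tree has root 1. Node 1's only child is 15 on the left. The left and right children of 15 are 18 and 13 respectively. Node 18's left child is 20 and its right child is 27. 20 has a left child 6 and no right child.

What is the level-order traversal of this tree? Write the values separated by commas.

Level-order visits nodes level by level from the root, left to right within each level.
Level 0: 1
Level 1: 15
Level 2: 18, 13
Level 3: 20, 27
Level 4: 6

1, 15, 18, 13, 20, 27, 6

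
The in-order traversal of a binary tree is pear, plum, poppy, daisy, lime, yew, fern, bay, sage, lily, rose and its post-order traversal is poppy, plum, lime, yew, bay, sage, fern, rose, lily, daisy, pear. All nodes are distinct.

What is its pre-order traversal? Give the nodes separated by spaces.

pear daisy plum poppy lily fern yew lime sage bay rose

The last element of post-order is the root; it splits in-order into left and right subtrees.
Root pear: left subtree has 0 nodes { }, right has 10 {plum, poppy, daisy, lime, yew, fern, bay, sage, lily, rose}.
  Root daisy: left subtree has 2 nodes {plum, poppy}, right has 7 {lime, yew, fern, bay, sage, lily, rose}.
    Root plum: left subtree has 0 nodes { }, right has 1 {poppy}.
    Root lily: left subtree has 5 nodes {lime, yew, fern, bay, sage}, right has 1 {rose}.
      Root fern: left subtree has 2 nodes {lime, yew}, right has 2 {bay, sage}.
        Root yew: left subtree has 1 node {lime}, right has 0 { }.
        Root sage: left subtree has 1 node {bay}, right has 0 { }.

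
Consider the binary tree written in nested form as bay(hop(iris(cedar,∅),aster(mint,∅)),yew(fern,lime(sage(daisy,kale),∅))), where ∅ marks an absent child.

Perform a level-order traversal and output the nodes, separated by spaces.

Level-order visits nodes level by level from the root, left to right within each level.
Level 0: bay
Level 1: hop, yew
Level 2: iris, aster, fern, lime
Level 3: cedar, mint, sage
Level 4: daisy, kale

bay hop yew iris aster fern lime cedar mint sage daisy kale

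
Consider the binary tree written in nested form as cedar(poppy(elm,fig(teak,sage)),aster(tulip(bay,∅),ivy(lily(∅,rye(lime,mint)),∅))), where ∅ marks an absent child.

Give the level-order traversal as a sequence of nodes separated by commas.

cedar, poppy, aster, elm, fig, tulip, ivy, teak, sage, bay, lily, rye, lime, mint

Level-order visits nodes level by level from the root, left to right within each level.
Level 0: cedar
Level 1: poppy, aster
Level 2: elm, fig, tulip, ivy
Level 3: teak, sage, bay, lily
Level 4: rye
Level 5: lime, mint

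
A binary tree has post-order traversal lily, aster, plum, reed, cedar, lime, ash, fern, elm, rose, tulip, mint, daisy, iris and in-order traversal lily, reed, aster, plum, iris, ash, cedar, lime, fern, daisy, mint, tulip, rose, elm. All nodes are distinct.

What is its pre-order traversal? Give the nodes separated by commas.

iris, reed, lily, plum, aster, daisy, fern, ash, lime, cedar, mint, tulip, rose, elm

The last element of post-order is the root; it splits in-order into left and right subtrees.
Root iris: left subtree has 4 nodes {lily, reed, aster, plum}, right has 9 {ash, cedar, lime, fern, daisy, mint, tulip, rose, elm}.
  Root reed: left subtree has 1 node {lily}, right has 2 {aster, plum}.
    Root plum: left subtree has 1 node {aster}, right has 0 { }.
  Root daisy: left subtree has 4 nodes {ash, cedar, lime, fern}, right has 4 {mint, tulip, rose, elm}.
    Root fern: left subtree has 3 nodes {ash, cedar, lime}, right has 0 { }.
      Root ash: left subtree has 0 nodes { }, right has 2 {cedar, lime}.
        Root lime: left subtree has 1 node {cedar}, right has 0 { }.
    Root mint: left subtree has 0 nodes { }, right has 3 {tulip, rose, elm}.
      Root tulip: left subtree has 0 nodes { }, right has 2 {rose, elm}.
        Root rose: left subtree has 0 nodes { }, right has 1 {elm}.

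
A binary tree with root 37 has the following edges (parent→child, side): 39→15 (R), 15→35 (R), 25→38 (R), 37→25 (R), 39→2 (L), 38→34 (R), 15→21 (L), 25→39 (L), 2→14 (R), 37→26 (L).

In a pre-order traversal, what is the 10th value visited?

38

Pre-order visits the node, then its left subtree, then its right subtree.
Visit 37.
At 37: go left to 26.
  26 is a leaf — visit 26.
At 37: go right to 25.
  Visit 25.
  At 25: go left to 39.
    Visit 39.
    At 39: go left to 2.
      Visit 2.
      At 2: no left child.
      At 2: go right to 14.
        14 is a leaf — visit 14.
    At 39: go right to 15.
      Visit 15.
      At 15: go left to 21.
        21 is a leaf — visit 21.
      At 15: go right to 35.
        35 is a leaf — visit 35.
  At 25: go right to 38.
    Visit 38.
    At 38: no left child.
    At 38: go right to 34.
      34 is a leaf — visit 34.
Full pre-order sequence: 37, 26, 25, 39, 2, 14, 15, 21, 35, 38, 34.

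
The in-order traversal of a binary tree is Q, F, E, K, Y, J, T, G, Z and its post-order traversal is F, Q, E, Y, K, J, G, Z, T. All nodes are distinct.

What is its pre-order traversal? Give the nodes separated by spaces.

The last element of post-order is the root; it splits in-order into left and right subtrees.
Root T: left subtree has 6 nodes {Q, F, E, K, Y, J}, right has 2 {G, Z}.
  Root J: left subtree has 5 nodes {Q, F, E, K, Y}, right has 0 { }.
    Root K: left subtree has 3 nodes {Q, F, E}, right has 1 {Y}.
      Root E: left subtree has 2 nodes {Q, F}, right has 0 { }.
        Root Q: left subtree has 0 nodes { }, right has 1 {F}.
  Root Z: left subtree has 1 node {G}, right has 0 { }.

T J K E Q F Y Z G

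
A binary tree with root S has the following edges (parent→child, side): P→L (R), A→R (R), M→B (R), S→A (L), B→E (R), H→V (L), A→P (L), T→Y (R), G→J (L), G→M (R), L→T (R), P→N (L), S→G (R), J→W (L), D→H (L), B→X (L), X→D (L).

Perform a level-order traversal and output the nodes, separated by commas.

Level-order visits nodes level by level from the root, left to right within each level.
Level 0: S
Level 1: A, G
Level 2: P, R, J, M
Level 3: N, L, W, B
Level 4: T, X, E
Level 5: Y, D
Level 6: H
Level 7: V

S, A, G, P, R, J, M, N, L, W, B, T, X, E, Y, D, H, V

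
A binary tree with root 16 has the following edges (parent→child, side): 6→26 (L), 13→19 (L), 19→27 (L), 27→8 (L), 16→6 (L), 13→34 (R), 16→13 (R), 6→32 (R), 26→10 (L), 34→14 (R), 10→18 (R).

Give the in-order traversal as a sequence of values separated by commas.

10, 18, 26, 6, 32, 16, 8, 27, 19, 13, 34, 14

In-order visits the left subtree, then the node, then the right subtree.
At 16: go left to 6.
  At 6: go left to 26.
    At 26: go left to 10.
      At 10: no left child.
      Visit 10.
      At 10: go right to 18.
        18 is a leaf — visit 18.
    Visit 26.
    At 26: no right child.
  Visit 6.
  At 6: go right to 32.
    32 is a leaf — visit 32.
Visit 16.
At 16: go right to 13.
  At 13: go left to 19.
    At 19: go left to 27.
      At 27: go left to 8.
        8 is a leaf — visit 8.
      Visit 27.
      At 27: no right child.
    Visit 19.
    At 19: no right child.
  Visit 13.
  At 13: go right to 34.
    At 34: no left child.
    Visit 34.
    At 34: go right to 14.
      14 is a leaf — visit 14.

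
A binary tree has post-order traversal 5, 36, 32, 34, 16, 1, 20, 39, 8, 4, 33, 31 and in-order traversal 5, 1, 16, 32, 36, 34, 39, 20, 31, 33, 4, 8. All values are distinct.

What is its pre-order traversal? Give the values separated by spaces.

The last element of post-order is the root; it splits in-order into left and right subtrees.
Root 31: left subtree has 8 nodes {5, 1, 16, 32, 36, 34, 39, 20}, right has 3 {33, 4, 8}.
  Root 39: left subtree has 6 nodes {5, 1, 16, 32, 36, 34}, right has 1 {20}.
    Root 1: left subtree has 1 node {5}, right has 4 {16, 32, 36, 34}.
      Root 16: left subtree has 0 nodes { }, right has 3 {32, 36, 34}.
        Root 34: left subtree has 2 nodes {32, 36}, right has 0 { }.
          Root 32: left subtree has 0 nodes { }, right has 1 {36}.
  Root 33: left subtree has 0 nodes { }, right has 2 {4, 8}.
    Root 4: left subtree has 0 nodes { }, right has 1 {8}.

31 39 1 5 16 34 32 36 20 33 4 8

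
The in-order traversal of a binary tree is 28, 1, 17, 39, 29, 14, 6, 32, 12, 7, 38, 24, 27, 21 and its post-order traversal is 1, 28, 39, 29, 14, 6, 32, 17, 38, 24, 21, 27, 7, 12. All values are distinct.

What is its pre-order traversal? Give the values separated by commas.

12, 17, 28, 1, 32, 6, 14, 29, 39, 7, 27, 24, 38, 21

The last element of post-order is the root; it splits in-order into left and right subtrees.
Root 12: left subtree has 8 nodes {28, 1, 17, 39, 29, 14, 6, 32}, right has 5 {7, 38, 24, 27, 21}.
  Root 17: left subtree has 2 nodes {28, 1}, right has 5 {39, 29, 14, 6, 32}.
    Root 28: left subtree has 0 nodes { }, right has 1 {1}.
    Root 32: left subtree has 4 nodes {39, 29, 14, 6}, right has 0 { }.
      Root 6: left subtree has 3 nodes {39, 29, 14}, right has 0 { }.
        Root 14: left subtree has 2 nodes {39, 29}, right has 0 { }.
          Root 29: left subtree has 1 node {39}, right has 0 { }.
  Root 7: left subtree has 0 nodes { }, right has 4 {38, 24, 27, 21}.
    Root 27: left subtree has 2 nodes {38, 24}, right has 1 {21}.
      Root 24: left subtree has 1 node {38}, right has 0 { }.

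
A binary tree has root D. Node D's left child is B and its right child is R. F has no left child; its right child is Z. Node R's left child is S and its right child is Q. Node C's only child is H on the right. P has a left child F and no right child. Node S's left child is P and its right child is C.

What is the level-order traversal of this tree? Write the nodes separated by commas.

D, B, R, S, Q, P, C, F, H, Z

Level-order visits nodes level by level from the root, left to right within each level.
Level 0: D
Level 1: B, R
Level 2: S, Q
Level 3: P, C
Level 4: F, H
Level 5: Z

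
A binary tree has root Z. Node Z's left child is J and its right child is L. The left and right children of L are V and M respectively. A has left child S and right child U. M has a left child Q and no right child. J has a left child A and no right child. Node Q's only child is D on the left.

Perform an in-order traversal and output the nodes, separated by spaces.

In-order visits the left subtree, then the node, then the right subtree.
At Z: go left to J.
  At J: go left to A.
    At A: go left to S.
      S is a leaf — visit S.
    Visit A.
    At A: go right to U.
      U is a leaf — visit U.
  Visit J.
  At J: no right child.
Visit Z.
At Z: go right to L.
  At L: go left to V.
    V is a leaf — visit V.
  Visit L.
  At L: go right to M.
    At M: go left to Q.
      At Q: go left to D.
        D is a leaf — visit D.
      Visit Q.
      At Q: no right child.
    Visit M.
    At M: no right child.

S A U J Z V L D Q M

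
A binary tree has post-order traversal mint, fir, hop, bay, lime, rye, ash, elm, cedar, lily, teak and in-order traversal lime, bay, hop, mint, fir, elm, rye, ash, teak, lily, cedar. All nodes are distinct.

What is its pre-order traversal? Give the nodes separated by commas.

The last element of post-order is the root; it splits in-order into left and right subtrees.
Root teak: left subtree has 8 nodes {lime, bay, hop, mint, fir, elm, rye, ash}, right has 2 {lily, cedar}.
  Root elm: left subtree has 5 nodes {lime, bay, hop, mint, fir}, right has 2 {rye, ash}.
    Root lime: left subtree has 0 nodes { }, right has 4 {bay, hop, mint, fir}.
      Root bay: left subtree has 0 nodes { }, right has 3 {hop, mint, fir}.
        Root hop: left subtree has 0 nodes { }, right has 2 {mint, fir}.
          Root fir: left subtree has 1 node {mint}, right has 0 { }.
    Root ash: left subtree has 1 node {rye}, right has 0 { }.
  Root lily: left subtree has 0 nodes { }, right has 1 {cedar}.

teak, elm, lime, bay, hop, fir, mint, ash, rye, lily, cedar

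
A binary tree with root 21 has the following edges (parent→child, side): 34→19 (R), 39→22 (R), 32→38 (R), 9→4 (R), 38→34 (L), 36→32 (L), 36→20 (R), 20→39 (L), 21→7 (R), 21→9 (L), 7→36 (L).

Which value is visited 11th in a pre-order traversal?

39

Pre-order visits the node, then its left subtree, then its right subtree.
Visit 21.
At 21: go left to 9.
  Visit 9.
  At 9: no left child.
  At 9: go right to 4.
    4 is a leaf — visit 4.
At 21: go right to 7.
  Visit 7.
  At 7: go left to 36.
    Visit 36.
    At 36: go left to 32.
      Visit 32.
      At 32: no left child.
      At 32: go right to 38.
        Visit 38.
        At 38: go left to 34.
          Visit 34.
          At 34: no left child.
          At 34: go right to 19.
            19 is a leaf — visit 19.
        At 38: no right child.
    At 36: go right to 20.
      Visit 20.
      At 20: go left to 39.
        Visit 39.
        At 39: no left child.
        At 39: go right to 22.
          22 is a leaf — visit 22.
      At 20: no right child.
  At 7: no right child.
Full pre-order sequence: 21, 9, 4, 7, 36, 32, 38, 34, 19, 20, 39, 22.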